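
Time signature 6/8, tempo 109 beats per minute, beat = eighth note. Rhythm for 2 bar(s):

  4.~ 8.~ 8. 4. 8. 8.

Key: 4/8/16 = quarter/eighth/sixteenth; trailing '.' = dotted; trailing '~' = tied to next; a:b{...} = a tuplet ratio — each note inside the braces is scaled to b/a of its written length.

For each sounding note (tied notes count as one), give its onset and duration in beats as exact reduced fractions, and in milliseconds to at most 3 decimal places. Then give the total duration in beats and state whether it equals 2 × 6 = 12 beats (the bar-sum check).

1) 0.0ms=0b +3302.752ms=6b
2) 3302.752ms=6b +1651.376ms=3b
3) 4954.128ms=9b +825.688ms=3/2b
4) 5779.817ms=21/2b +825.688ms=3/2b
Σ=12b of 12 (109bpm 6/8) — PASS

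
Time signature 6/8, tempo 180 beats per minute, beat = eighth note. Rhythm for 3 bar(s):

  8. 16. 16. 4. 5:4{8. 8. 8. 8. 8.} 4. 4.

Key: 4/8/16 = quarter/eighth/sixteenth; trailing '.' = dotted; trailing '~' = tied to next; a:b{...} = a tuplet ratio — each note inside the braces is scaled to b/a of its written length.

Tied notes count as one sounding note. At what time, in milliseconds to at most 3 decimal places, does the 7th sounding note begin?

note 7 onset = 42/5b = 2800.0ms

1. 0.0ms @ 0 + 500.0ms (3/2)
2. 500.0ms @ 3/2 + 250.0ms (3/4)
3. 750.0ms @ 9/4 + 250.0ms (3/4)
4. 1000.0ms @ 3 + 1000.0ms (3)
5. 2000.0ms @ 6 + 400.0ms (6/5)
6. 2400.0ms @ 36/5 + 400.0ms (6/5)
7. 2800.0ms @ 42/5 + 400.0ms (6/5)
8. 3200.0ms @ 48/5 + 400.0ms (6/5)
9. 3600.0ms @ 54/5 + 400.0ms (6/5)
10. 4000.0ms @ 12 + 1000.0ms (3)
11. 5000.0ms @ 15 + 1000.0ms (3)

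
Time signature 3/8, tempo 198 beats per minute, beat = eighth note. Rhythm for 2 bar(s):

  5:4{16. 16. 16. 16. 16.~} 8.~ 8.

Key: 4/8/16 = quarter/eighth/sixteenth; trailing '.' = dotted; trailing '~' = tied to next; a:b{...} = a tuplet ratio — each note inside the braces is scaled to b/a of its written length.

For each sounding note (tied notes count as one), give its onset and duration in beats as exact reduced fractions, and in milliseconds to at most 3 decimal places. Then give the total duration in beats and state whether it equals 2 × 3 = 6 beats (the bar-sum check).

1) 0.0ms=0b +181.818ms=3/5b
2) 181.818ms=3/5b +181.818ms=3/5b
3) 363.636ms=6/5b +181.818ms=3/5b
4) 545.455ms=9/5b +181.818ms=3/5b
5) 727.273ms=12/5b +1090.909ms=18/5b
Σ=6b of 6 (198bpm 3/8) — PASS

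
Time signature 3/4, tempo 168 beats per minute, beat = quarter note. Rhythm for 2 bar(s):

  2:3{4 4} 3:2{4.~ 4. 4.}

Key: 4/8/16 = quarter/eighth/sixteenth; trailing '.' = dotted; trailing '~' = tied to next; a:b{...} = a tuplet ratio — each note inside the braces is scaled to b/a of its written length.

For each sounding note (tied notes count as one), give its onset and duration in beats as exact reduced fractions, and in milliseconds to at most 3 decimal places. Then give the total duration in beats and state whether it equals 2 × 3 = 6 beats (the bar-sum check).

1) 0.0ms=0b +535.714ms=3/2b
2) 535.714ms=3/2b +535.714ms=3/2b
3) 1071.429ms=3b +714.286ms=2b
4) 1785.714ms=5b +357.143ms=1b
Σ=6b of 6 (168bpm 3/4) — PASS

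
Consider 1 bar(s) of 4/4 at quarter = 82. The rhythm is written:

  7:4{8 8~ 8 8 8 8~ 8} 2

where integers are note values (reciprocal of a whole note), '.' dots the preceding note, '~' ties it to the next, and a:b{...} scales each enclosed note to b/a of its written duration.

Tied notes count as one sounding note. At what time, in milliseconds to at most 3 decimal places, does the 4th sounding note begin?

1. 0.0ms @ 0 + 209.059ms (2/7)
2. 209.059ms @ 2/7 + 418.118ms (4/7)
3. 627.178ms @ 6/7 + 209.059ms (2/7)
4. 836.237ms @ 8/7 + 209.059ms (2/7)
5. 1045.296ms @ 10/7 + 418.118ms (4/7)
6. 1463.415ms @ 2 + 1463.415ms (2)

note 4 onset = 8/7b = 836.237ms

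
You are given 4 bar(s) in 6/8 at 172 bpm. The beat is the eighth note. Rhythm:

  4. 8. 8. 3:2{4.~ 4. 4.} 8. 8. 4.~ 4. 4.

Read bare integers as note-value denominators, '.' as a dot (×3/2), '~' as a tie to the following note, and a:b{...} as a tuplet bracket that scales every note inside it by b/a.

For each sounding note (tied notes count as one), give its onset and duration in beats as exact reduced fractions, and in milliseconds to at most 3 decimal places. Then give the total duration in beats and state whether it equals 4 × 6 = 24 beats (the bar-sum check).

1) 0.0ms=0b +1046.512ms=3b
2) 1046.512ms=3b +523.256ms=3/2b
3) 1569.767ms=9/2b +523.256ms=3/2b
4) 2093.023ms=6b +1395.349ms=4b
5) 3488.372ms=10b +697.674ms=2b
6) 4186.047ms=12b +523.256ms=3/2b
7) 4709.302ms=27/2b +523.256ms=3/2b
8) 5232.558ms=15b +2093.023ms=6b
9) 7325.581ms=21b +1046.512ms=3b
Σ=24b of 24 (172bpm 6/8) — PASS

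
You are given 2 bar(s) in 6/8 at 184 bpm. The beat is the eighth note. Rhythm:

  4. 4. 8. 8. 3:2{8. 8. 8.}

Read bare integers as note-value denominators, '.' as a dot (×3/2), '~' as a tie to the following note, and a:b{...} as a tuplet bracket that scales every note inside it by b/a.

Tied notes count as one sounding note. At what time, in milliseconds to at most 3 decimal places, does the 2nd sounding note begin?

note 2 onset = 3b = 978.261ms

1. 0.0ms @ 0 + 978.261ms (3)
2. 978.261ms @ 3 + 978.261ms (3)
3. 1956.522ms @ 6 + 489.13ms (3/2)
4. 2445.652ms @ 15/2 + 489.13ms (3/2)
5. 2934.783ms @ 9 + 326.087ms (1)
6. 3260.87ms @ 10 + 326.087ms (1)
7. 3586.957ms @ 11 + 326.087ms (1)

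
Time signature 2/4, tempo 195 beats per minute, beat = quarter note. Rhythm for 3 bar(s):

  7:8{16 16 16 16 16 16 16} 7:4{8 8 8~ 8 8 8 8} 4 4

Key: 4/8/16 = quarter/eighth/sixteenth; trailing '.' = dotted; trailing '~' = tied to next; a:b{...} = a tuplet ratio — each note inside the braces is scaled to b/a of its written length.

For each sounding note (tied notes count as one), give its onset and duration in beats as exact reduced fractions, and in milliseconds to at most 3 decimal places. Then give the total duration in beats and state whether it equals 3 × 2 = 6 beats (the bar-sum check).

1) 0.0ms=0b +87.912ms=2/7b
2) 87.912ms=2/7b +87.912ms=2/7b
3) 175.824ms=4/7b +87.912ms=2/7b
4) 263.736ms=6/7b +87.912ms=2/7b
5) 351.648ms=8/7b +87.912ms=2/7b
6) 439.56ms=10/7b +87.912ms=2/7b
7) 527.473ms=12/7b +87.912ms=2/7b
8) 615.385ms=2b +87.912ms=2/7b
9) 703.297ms=16/7b +87.912ms=2/7b
10) 791.209ms=18/7b +175.824ms=4/7b
11) 967.033ms=22/7b +87.912ms=2/7b
12) 1054.945ms=24/7b +87.912ms=2/7b
13) 1142.857ms=26/7b +87.912ms=2/7b
14) 1230.769ms=4b +307.692ms=1b
15) 1538.462ms=5b +307.692ms=1b
Σ=6b of 6 (195bpm 2/4) — PASS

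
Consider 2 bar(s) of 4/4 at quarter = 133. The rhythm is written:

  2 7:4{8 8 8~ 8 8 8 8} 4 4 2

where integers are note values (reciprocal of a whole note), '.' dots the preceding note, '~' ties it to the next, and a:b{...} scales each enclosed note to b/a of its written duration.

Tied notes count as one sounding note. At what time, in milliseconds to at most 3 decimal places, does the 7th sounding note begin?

note 7 onset = 26/7b = 1675.618ms

1. 0.0ms @ 0 + 902.256ms (2)
2. 902.256ms @ 2 + 128.894ms (2/7)
3. 1031.149ms @ 16/7 + 128.894ms (2/7)
4. 1160.043ms @ 18/7 + 257.787ms (4/7)
5. 1417.83ms @ 22/7 + 128.894ms (2/7)
6. 1546.724ms @ 24/7 + 128.894ms (2/7)
7. 1675.618ms @ 26/7 + 128.894ms (2/7)
8. 1804.511ms @ 4 + 451.128ms (1)
9. 2255.639ms @ 5 + 451.128ms (1)
10. 2706.767ms @ 6 + 902.256ms (2)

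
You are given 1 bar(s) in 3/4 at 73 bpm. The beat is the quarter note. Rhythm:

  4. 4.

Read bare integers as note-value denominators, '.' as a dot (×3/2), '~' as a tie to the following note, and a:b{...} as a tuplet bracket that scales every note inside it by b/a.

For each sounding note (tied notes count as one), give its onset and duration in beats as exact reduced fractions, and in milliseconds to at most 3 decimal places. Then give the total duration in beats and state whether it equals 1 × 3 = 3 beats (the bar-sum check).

1) 0.0ms=0b +1232.877ms=3/2b
2) 1232.877ms=3/2b +1232.877ms=3/2b
Σ=3b of 3 (73bpm 3/4) — PASS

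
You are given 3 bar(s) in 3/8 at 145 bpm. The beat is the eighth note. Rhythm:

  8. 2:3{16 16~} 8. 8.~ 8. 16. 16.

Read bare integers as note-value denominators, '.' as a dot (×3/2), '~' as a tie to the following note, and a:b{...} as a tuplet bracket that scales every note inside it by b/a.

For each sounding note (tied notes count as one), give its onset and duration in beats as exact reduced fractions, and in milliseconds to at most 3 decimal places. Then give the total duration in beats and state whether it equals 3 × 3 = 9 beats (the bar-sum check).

1) 0.0ms=0b +620.69ms=3/2b
2) 620.69ms=3/2b +310.345ms=3/4b
3) 931.034ms=9/4b +931.034ms=9/4b
4) 1862.069ms=9/2b +1241.379ms=3b
5) 3103.448ms=15/2b +310.345ms=3/4b
6) 3413.793ms=33/4b +310.345ms=3/4b
Σ=9b of 9 (145bpm 3/8) — PASS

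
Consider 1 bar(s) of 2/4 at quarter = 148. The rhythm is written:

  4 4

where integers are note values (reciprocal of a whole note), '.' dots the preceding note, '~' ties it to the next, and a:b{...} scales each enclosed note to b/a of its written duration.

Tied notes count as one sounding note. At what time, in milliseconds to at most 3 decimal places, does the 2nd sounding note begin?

1. 0.0ms @ 0 + 405.405ms (1)
2. 405.405ms @ 1 + 405.405ms (1)

note 2 onset = 1b = 405.405ms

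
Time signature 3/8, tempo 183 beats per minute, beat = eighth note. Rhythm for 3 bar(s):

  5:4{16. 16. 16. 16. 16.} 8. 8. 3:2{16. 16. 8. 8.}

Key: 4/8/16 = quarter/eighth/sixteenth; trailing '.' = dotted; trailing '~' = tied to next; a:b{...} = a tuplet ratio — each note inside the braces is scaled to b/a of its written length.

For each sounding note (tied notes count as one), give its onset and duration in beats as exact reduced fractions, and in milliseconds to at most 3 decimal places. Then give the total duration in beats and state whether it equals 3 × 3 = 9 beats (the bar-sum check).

1) 0.0ms=0b +196.721ms=3/5b
2) 196.721ms=3/5b +196.721ms=3/5b
3) 393.443ms=6/5b +196.721ms=3/5b
4) 590.164ms=9/5b +196.721ms=3/5b
5) 786.885ms=12/5b +196.721ms=3/5b
6) 983.607ms=3b +491.803ms=3/2b
7) 1475.41ms=9/2b +491.803ms=3/2b
8) 1967.213ms=6b +163.934ms=1/2b
9) 2131.148ms=13/2b +163.934ms=1/2b
10) 2295.082ms=7b +327.869ms=1b
11) 2622.951ms=8b +327.869ms=1b
Σ=9b of 9 (183bpm 3/8) — PASS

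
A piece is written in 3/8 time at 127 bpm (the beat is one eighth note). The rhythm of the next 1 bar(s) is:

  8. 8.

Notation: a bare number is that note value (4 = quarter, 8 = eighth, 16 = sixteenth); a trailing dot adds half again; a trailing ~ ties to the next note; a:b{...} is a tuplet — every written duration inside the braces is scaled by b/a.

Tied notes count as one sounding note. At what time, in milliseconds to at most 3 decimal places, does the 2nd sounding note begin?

note 2 onset = 3/2b = 708.661ms

1. 0.0ms @ 0 + 708.661ms (3/2)
2. 708.661ms @ 3/2 + 708.661ms (3/2)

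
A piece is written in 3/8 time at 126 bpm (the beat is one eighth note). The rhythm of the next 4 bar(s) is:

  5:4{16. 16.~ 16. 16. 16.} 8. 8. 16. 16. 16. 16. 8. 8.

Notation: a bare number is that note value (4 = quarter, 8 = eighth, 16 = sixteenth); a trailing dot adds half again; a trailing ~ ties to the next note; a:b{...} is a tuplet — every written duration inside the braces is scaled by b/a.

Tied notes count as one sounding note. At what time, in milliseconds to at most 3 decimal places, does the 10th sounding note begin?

note 10 onset = 33/4b = 3928.571ms

1. 0.0ms @ 0 + 285.714ms (3/5)
2. 285.714ms @ 3/5 + 571.429ms (6/5)
3. 857.143ms @ 9/5 + 285.714ms (3/5)
4. 1142.857ms @ 12/5 + 285.714ms (3/5)
5. 1428.571ms @ 3 + 714.286ms (3/2)
6. 2142.857ms @ 9/2 + 714.286ms (3/2)
7. 2857.143ms @ 6 + 357.143ms (3/4)
8. 3214.286ms @ 27/4 + 357.143ms (3/4)
9. 3571.429ms @ 15/2 + 357.143ms (3/4)
10. 3928.571ms @ 33/4 + 357.143ms (3/4)
11. 4285.714ms @ 9 + 714.286ms (3/2)
12. 5000.0ms @ 21/2 + 714.286ms (3/2)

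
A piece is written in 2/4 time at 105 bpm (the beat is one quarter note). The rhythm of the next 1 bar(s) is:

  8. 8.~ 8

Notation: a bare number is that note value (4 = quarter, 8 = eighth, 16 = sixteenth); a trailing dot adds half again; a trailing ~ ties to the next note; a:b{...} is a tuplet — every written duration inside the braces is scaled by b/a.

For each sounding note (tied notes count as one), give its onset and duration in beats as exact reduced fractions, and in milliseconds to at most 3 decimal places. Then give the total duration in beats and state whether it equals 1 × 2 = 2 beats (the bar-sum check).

1) 0.0ms=0b +428.571ms=3/4b
2) 428.571ms=3/4b +714.286ms=5/4b
Σ=2b of 2 (105bpm 2/4) — PASS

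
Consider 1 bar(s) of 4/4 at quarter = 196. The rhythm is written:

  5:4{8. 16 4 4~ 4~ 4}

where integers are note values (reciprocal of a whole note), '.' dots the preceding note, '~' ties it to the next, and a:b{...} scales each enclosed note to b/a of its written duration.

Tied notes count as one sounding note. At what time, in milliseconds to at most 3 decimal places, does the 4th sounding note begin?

1. 0.0ms @ 0 + 183.673ms (3/5)
2. 183.673ms @ 3/5 + 61.224ms (1/5)
3. 244.898ms @ 4/5 + 244.898ms (4/5)
4. 489.796ms @ 8/5 + 734.694ms (12/5)

note 4 onset = 8/5b = 489.796ms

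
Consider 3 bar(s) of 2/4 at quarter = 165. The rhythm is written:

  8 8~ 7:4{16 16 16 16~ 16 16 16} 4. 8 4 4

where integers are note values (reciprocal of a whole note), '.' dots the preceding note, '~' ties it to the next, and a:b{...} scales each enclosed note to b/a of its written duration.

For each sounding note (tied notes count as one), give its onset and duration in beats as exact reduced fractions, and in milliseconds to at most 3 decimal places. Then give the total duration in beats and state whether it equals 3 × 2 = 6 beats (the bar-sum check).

1) 0.0ms=0b +181.818ms=1/2b
2) 181.818ms=1/2b +233.766ms=9/14b
3) 415.584ms=8/7b +51.948ms=1/7b
4) 467.532ms=9/7b +51.948ms=1/7b
5) 519.481ms=10/7b +103.896ms=2/7b
6) 623.377ms=12/7b +51.948ms=1/7b
7) 675.325ms=13/7b +51.948ms=1/7b
8) 727.273ms=2b +545.455ms=3/2b
9) 1272.727ms=7/2b +181.818ms=1/2b
10) 1454.545ms=4b +363.636ms=1b
11) 1818.182ms=5b +363.636ms=1b
Σ=6b of 6 (165bpm 2/4) — PASS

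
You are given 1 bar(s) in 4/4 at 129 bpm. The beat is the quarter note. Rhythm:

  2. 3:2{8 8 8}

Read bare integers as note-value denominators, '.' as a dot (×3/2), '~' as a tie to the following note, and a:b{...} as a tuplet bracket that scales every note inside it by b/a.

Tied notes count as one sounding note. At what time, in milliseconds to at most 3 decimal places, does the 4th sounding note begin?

1. 0.0ms @ 0 + 1395.349ms (3)
2. 1395.349ms @ 3 + 155.039ms (1/3)
3. 1550.388ms @ 10/3 + 155.039ms (1/3)
4. 1705.426ms @ 11/3 + 155.039ms (1/3)

note 4 onset = 11/3b = 1705.426ms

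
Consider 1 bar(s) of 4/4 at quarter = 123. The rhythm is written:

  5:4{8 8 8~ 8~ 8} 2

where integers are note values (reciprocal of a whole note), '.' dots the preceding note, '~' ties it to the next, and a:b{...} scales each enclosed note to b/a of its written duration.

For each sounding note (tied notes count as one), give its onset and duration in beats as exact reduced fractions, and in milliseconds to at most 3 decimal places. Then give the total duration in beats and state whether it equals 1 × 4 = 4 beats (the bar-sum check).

1) 0.0ms=0b +195.122ms=2/5b
2) 195.122ms=2/5b +195.122ms=2/5b
3) 390.244ms=4/5b +585.366ms=6/5b
4) 975.61ms=2b +975.61ms=2b
Σ=4b of 4 (123bpm 4/4) — PASS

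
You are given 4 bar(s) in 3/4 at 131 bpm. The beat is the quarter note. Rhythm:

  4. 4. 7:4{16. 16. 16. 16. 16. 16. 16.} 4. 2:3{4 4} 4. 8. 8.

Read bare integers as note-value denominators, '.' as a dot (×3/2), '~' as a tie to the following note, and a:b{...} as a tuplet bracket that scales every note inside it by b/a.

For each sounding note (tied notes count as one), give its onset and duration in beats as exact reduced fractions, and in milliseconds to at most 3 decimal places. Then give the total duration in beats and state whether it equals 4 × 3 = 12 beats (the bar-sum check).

1) 0.0ms=0b +687.023ms=3/2b
2) 687.023ms=3/2b +687.023ms=3/2b
3) 1374.046ms=3b +98.146ms=3/14b
4) 1472.192ms=45/14b +98.146ms=3/14b
5) 1570.338ms=24/7b +98.146ms=3/14b
6) 1668.484ms=51/14b +98.146ms=3/14b
7) 1766.63ms=27/7b +98.146ms=3/14b
8) 1864.776ms=57/14b +98.146ms=3/14b
9) 1962.923ms=30/7b +98.146ms=3/14b
10) 2061.069ms=9/2b +687.023ms=3/2b
11) 2748.092ms=6b +687.023ms=3/2b
12) 3435.115ms=15/2b +687.023ms=3/2b
13) 4122.137ms=9b +687.023ms=3/2b
14) 4809.16ms=21/2b +343.511ms=3/4b
15) 5152.672ms=45/4b +343.511ms=3/4b
Σ=12b of 12 (131bpm 3/4) — PASS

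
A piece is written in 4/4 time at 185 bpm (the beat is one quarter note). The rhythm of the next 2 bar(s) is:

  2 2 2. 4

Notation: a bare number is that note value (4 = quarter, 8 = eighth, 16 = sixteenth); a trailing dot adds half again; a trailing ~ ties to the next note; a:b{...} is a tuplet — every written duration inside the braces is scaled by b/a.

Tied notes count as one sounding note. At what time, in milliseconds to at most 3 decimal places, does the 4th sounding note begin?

note 4 onset = 7b = 2270.27ms

1. 0.0ms @ 0 + 648.649ms (2)
2. 648.649ms @ 2 + 648.649ms (2)
3. 1297.297ms @ 4 + 972.973ms (3)
4. 2270.27ms @ 7 + 324.324ms (1)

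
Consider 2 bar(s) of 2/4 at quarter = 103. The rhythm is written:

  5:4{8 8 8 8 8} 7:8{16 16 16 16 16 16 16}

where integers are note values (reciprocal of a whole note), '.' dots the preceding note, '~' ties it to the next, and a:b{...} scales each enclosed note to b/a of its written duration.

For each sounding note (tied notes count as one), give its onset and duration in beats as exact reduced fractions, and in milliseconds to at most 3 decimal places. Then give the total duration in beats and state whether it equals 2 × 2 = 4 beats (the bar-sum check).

1) 0.0ms=0b +233.01ms=2/5b
2) 233.01ms=2/5b +233.01ms=2/5b
3) 466.019ms=4/5b +233.01ms=2/5b
4) 699.029ms=6/5b +233.01ms=2/5b
5) 932.039ms=8/5b +233.01ms=2/5b
6) 1165.049ms=2b +166.436ms=2/7b
7) 1331.484ms=16/7b +166.436ms=2/7b
8) 1497.92ms=18/7b +166.436ms=2/7b
9) 1664.355ms=20/7b +166.436ms=2/7b
10) 1830.791ms=22/7b +166.436ms=2/7b
11) 1997.226ms=24/7b +166.436ms=2/7b
12) 2163.662ms=26/7b +166.436ms=2/7b
Σ=4b of 4 (103bpm 2/4) — PASS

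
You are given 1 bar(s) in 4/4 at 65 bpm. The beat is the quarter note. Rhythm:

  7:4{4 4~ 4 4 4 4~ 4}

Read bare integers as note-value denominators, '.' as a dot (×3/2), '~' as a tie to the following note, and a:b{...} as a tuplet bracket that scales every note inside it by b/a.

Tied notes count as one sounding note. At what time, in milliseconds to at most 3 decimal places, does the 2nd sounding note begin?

note 2 onset = 4/7b = 527.473ms

1. 0.0ms @ 0 + 527.473ms (4/7)
2. 527.473ms @ 4/7 + 1054.945ms (8/7)
3. 1582.418ms @ 12/7 + 527.473ms (4/7)
4. 2109.89ms @ 16/7 + 527.473ms (4/7)
5. 2637.363ms @ 20/7 + 1054.945ms (8/7)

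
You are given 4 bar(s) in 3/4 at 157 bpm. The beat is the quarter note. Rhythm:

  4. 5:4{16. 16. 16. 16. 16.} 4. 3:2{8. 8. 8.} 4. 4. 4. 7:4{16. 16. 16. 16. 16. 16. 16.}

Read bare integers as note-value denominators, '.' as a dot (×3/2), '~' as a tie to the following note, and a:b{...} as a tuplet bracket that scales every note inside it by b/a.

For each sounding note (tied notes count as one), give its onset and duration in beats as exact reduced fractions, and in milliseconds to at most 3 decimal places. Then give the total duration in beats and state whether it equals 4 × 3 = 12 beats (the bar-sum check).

1) 0.0ms=0b +573.248ms=3/2b
2) 573.248ms=3/2b +114.65ms=3/10b
3) 687.898ms=9/5b +114.65ms=3/10b
4) 802.548ms=21/10b +114.65ms=3/10b
5) 917.197ms=12/5b +114.65ms=3/10b
6) 1031.847ms=27/10b +114.65ms=3/10b
7) 1146.497ms=3b +573.248ms=3/2b
8) 1719.745ms=9/2b +191.083ms=1/2b
9) 1910.828ms=5b +191.083ms=1/2b
10) 2101.911ms=11/2b +191.083ms=1/2b
11) 2292.994ms=6b +573.248ms=3/2b
12) 2866.242ms=15/2b +573.248ms=3/2b
13) 3439.49ms=9b +573.248ms=3/2b
14) 4012.739ms=21/2b +81.893ms=3/14b
15) 4094.631ms=75/7b +81.893ms=3/14b
16) 4176.524ms=153/14b +81.893ms=3/14b
17) 4258.417ms=78/7b +81.893ms=3/14b
18) 4340.309ms=159/14b +81.893ms=3/14b
19) 4422.202ms=81/7b +81.893ms=3/14b
20) 4504.095ms=165/14b +81.893ms=3/14b
Σ=12b of 12 (157bpm 3/4) — PASS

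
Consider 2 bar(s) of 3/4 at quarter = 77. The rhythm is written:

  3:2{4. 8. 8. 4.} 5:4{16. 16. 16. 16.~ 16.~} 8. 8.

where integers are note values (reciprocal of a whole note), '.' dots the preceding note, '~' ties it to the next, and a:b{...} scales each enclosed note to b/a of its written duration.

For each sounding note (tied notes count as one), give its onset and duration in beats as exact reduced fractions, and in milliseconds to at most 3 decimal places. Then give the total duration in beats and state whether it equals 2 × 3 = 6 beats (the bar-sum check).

1) 0.0ms=0b +779.221ms=1b
2) 779.221ms=1b +389.61ms=1/2b
3) 1168.831ms=3/2b +389.61ms=1/2b
4) 1558.442ms=2b +779.221ms=1b
5) 2337.662ms=3b +233.766ms=3/10b
6) 2571.429ms=33/10b +233.766ms=3/10b
7) 2805.195ms=18/5b +233.766ms=3/10b
8) 3038.961ms=39/10b +1051.948ms=27/20b
9) 4090.909ms=21/4b +584.416ms=3/4b
Σ=6b of 6 (77bpm 3/4) — PASS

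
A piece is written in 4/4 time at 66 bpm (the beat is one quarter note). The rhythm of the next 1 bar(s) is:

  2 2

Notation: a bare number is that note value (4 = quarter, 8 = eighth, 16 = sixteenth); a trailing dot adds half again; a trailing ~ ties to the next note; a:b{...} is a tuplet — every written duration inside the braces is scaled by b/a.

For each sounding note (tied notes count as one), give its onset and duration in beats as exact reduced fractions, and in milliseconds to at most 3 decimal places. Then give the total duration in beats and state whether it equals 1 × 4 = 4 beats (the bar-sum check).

1) 0.0ms=0b +1818.182ms=2b
2) 1818.182ms=2b +1818.182ms=2b
Σ=4b of 4 (66bpm 4/4) — PASS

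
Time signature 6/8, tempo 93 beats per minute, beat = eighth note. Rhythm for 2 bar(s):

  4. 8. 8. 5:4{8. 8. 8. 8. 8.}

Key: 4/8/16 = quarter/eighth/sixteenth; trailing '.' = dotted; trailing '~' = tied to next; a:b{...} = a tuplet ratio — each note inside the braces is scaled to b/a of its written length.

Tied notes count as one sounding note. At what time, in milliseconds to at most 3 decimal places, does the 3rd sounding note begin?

note 3 onset = 9/2b = 2903.226ms

1. 0.0ms @ 0 + 1935.484ms (3)
2. 1935.484ms @ 3 + 967.742ms (3/2)
3. 2903.226ms @ 9/2 + 967.742ms (3/2)
4. 3870.968ms @ 6 + 774.194ms (6/5)
5. 4645.161ms @ 36/5 + 774.194ms (6/5)
6. 5419.355ms @ 42/5 + 774.194ms (6/5)
7. 6193.548ms @ 48/5 + 774.194ms (6/5)
8. 6967.742ms @ 54/5 + 774.194ms (6/5)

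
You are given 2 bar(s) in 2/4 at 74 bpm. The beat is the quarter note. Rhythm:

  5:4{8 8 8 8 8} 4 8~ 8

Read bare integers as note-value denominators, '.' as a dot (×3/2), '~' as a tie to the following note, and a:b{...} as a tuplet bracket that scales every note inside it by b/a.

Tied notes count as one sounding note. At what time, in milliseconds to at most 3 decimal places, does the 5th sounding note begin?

note 5 onset = 8/5b = 1297.297ms

1. 0.0ms @ 0 + 324.324ms (2/5)
2. 324.324ms @ 2/5 + 324.324ms (2/5)
3. 648.649ms @ 4/5 + 324.324ms (2/5)
4. 972.973ms @ 6/5 + 324.324ms (2/5)
5. 1297.297ms @ 8/5 + 324.324ms (2/5)
6. 1621.622ms @ 2 + 810.811ms (1)
7. 2432.432ms @ 3 + 810.811ms (1)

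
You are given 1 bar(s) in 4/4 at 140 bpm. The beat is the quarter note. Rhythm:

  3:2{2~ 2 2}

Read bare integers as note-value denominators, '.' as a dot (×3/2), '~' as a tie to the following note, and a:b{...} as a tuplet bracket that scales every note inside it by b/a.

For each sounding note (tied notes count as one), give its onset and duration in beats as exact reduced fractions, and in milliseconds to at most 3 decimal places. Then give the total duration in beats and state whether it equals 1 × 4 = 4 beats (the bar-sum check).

1) 0.0ms=0b +1142.857ms=8/3b
2) 1142.857ms=8/3b +571.429ms=4/3b
Σ=4b of 4 (140bpm 4/4) — PASS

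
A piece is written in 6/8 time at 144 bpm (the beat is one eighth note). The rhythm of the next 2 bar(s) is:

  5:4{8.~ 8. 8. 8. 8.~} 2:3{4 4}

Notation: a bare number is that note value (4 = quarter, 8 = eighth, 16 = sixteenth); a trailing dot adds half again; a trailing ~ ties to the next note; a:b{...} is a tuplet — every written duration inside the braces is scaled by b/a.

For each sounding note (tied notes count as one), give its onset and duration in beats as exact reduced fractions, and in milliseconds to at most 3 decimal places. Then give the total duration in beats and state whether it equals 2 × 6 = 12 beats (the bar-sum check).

1) 0.0ms=0b +1000.0ms=12/5b
2) 1000.0ms=12/5b +500.0ms=6/5b
3) 1500.0ms=18/5b +500.0ms=6/5b
4) 2000.0ms=24/5b +1750.0ms=21/5b
5) 3750.0ms=9b +1250.0ms=3b
Σ=12b of 12 (144bpm 6/8) — PASS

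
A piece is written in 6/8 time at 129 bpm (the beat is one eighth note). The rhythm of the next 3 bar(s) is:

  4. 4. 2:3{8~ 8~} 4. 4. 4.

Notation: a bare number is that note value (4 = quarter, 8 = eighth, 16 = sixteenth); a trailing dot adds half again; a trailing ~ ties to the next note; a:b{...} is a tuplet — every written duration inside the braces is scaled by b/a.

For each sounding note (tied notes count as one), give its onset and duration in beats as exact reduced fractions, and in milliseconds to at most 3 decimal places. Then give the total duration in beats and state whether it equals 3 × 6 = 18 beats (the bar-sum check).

1) 0.0ms=0b +1395.349ms=3b
2) 1395.349ms=3b +1395.349ms=3b
3) 2790.698ms=6b +2790.698ms=6b
4) 5581.395ms=12b +1395.349ms=3b
5) 6976.744ms=15b +1395.349ms=3b
Σ=18b of 18 (129bpm 6/8) — PASS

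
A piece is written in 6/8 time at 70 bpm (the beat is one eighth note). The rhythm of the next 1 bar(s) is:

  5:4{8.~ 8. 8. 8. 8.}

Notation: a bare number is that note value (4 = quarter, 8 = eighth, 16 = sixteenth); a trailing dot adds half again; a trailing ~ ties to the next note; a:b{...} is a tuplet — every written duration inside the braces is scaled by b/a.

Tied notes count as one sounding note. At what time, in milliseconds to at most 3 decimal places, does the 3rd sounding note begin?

1. 0.0ms @ 0 + 2057.143ms (12/5)
2. 2057.143ms @ 12/5 + 1028.571ms (6/5)
3. 3085.714ms @ 18/5 + 1028.571ms (6/5)
4. 4114.286ms @ 24/5 + 1028.571ms (6/5)

note 3 onset = 18/5b = 3085.714ms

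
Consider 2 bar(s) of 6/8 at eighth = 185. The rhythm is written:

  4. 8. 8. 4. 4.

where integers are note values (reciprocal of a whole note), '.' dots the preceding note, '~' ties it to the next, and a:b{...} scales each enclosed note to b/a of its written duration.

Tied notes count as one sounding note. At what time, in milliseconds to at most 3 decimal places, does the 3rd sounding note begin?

1. 0.0ms @ 0 + 972.973ms (3)
2. 972.973ms @ 3 + 486.486ms (3/2)
3. 1459.459ms @ 9/2 + 486.486ms (3/2)
4. 1945.946ms @ 6 + 972.973ms (3)
5. 2918.919ms @ 9 + 972.973ms (3)

note 3 onset = 9/2b = 1459.459ms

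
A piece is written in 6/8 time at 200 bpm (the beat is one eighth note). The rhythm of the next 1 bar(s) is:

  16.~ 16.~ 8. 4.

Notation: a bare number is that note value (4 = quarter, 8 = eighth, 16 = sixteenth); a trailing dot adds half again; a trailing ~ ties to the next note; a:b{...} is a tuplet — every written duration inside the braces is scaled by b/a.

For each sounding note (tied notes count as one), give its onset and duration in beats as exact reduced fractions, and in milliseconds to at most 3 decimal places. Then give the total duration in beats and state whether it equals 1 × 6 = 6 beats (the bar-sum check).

1) 0.0ms=0b +900.0ms=3b
2) 900.0ms=3b +900.0ms=3b
Σ=6b of 6 (200bpm 6/8) — PASS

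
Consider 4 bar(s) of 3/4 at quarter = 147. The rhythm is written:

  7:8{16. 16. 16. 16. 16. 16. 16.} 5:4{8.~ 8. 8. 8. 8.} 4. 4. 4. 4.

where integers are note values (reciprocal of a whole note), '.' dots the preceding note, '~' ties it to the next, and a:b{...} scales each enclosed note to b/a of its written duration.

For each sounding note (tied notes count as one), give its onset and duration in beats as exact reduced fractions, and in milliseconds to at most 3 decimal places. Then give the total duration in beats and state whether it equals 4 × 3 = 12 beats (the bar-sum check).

1) 0.0ms=0b +174.927ms=3/7b
2) 174.927ms=3/7b +174.927ms=3/7b
3) 349.854ms=6/7b +174.927ms=3/7b
4) 524.781ms=9/7b +174.927ms=3/7b
5) 699.708ms=12/7b +174.927ms=3/7b
6) 874.636ms=15/7b +174.927ms=3/7b
7) 1049.563ms=18/7b +174.927ms=3/7b
8) 1224.49ms=3b +489.796ms=6/5b
9) 1714.286ms=21/5b +244.898ms=3/5b
10) 1959.184ms=24/5b +244.898ms=3/5b
11) 2204.082ms=27/5b +244.898ms=3/5b
12) 2448.98ms=6b +612.245ms=3/2b
13) 3061.224ms=15/2b +612.245ms=3/2b
14) 3673.469ms=9b +612.245ms=3/2b
15) 4285.714ms=21/2b +612.245ms=3/2b
Σ=12b of 12 (147bpm 3/4) — PASS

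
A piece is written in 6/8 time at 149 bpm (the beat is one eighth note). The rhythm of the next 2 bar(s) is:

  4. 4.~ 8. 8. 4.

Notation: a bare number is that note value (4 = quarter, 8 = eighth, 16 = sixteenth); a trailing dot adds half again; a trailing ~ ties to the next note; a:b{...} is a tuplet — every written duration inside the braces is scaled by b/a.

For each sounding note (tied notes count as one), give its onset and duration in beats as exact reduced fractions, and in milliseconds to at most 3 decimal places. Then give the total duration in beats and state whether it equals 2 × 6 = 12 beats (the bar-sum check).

1) 0.0ms=0b +1208.054ms=3b
2) 1208.054ms=3b +1812.081ms=9/2b
3) 3020.134ms=15/2b +604.027ms=3/2b
4) 3624.161ms=9b +1208.054ms=3b
Σ=12b of 12 (149bpm 6/8) — PASS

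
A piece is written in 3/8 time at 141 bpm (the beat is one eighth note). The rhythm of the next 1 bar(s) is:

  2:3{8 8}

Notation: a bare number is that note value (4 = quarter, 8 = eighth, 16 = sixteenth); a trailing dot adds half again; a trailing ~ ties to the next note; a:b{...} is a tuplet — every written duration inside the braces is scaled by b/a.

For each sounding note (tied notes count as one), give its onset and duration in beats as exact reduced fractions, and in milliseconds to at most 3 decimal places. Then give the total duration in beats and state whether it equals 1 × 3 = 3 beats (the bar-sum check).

1) 0.0ms=0b +638.298ms=3/2b
2) 638.298ms=3/2b +638.298ms=3/2b
Σ=3b of 3 (141bpm 3/8) — PASS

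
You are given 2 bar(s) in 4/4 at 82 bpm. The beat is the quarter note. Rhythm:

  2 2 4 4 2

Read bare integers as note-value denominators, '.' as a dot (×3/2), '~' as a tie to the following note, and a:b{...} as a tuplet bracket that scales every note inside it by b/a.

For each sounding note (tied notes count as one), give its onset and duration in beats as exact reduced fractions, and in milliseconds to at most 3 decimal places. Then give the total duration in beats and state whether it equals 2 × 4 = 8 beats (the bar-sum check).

1) 0.0ms=0b +1463.415ms=2b
2) 1463.415ms=2b +1463.415ms=2b
3) 2926.829ms=4b +731.707ms=1b
4) 3658.537ms=5b +731.707ms=1b
5) 4390.244ms=6b +1463.415ms=2b
Σ=8b of 8 (82bpm 4/4) — PASS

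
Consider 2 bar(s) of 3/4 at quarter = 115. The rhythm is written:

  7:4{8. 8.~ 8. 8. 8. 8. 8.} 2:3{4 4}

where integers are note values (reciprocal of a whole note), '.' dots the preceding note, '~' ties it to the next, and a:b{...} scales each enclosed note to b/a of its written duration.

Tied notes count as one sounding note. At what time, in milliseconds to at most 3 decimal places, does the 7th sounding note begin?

1. 0.0ms @ 0 + 223.602ms (3/7)
2. 223.602ms @ 3/7 + 447.205ms (6/7)
3. 670.807ms @ 9/7 + 223.602ms (3/7)
4. 894.41ms @ 12/7 + 223.602ms (3/7)
5. 1118.012ms @ 15/7 + 223.602ms (3/7)
6. 1341.615ms @ 18/7 + 223.602ms (3/7)
7. 1565.217ms @ 3 + 782.609ms (3/2)
8. 2347.826ms @ 9/2 + 782.609ms (3/2)

note 7 onset = 3b = 1565.217ms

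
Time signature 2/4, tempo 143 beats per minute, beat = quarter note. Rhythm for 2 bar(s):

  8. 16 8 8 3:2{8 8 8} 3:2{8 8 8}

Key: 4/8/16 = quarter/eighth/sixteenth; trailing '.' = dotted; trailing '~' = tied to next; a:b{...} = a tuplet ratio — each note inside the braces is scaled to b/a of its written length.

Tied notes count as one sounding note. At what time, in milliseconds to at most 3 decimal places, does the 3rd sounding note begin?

1. 0.0ms @ 0 + 314.685ms (3/4)
2. 314.685ms @ 3/4 + 104.895ms (1/4)
3. 419.58ms @ 1 + 209.79ms (1/2)
4. 629.371ms @ 3/2 + 209.79ms (1/2)
5. 839.161ms @ 2 + 139.86ms (1/3)
6. 979.021ms @ 7/3 + 139.86ms (1/3)
7. 1118.881ms @ 8/3 + 139.86ms (1/3)
8. 1258.741ms @ 3 + 139.86ms (1/3)
9. 1398.601ms @ 10/3 + 139.86ms (1/3)
10. 1538.462ms @ 11/3 + 139.86ms (1/3)

note 3 onset = 1b = 419.58ms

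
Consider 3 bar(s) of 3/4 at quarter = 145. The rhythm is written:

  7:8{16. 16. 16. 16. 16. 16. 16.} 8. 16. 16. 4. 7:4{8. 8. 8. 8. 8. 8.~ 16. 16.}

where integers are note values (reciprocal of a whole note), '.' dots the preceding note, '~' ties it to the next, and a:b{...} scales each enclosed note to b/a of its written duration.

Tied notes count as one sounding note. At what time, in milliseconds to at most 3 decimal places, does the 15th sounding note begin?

note 15 onset = 51/7b = 3014.778ms

1. 0.0ms @ 0 + 177.34ms (3/7)
2. 177.34ms @ 3/7 + 177.34ms (3/7)
3. 354.68ms @ 6/7 + 177.34ms (3/7)
4. 532.02ms @ 9/7 + 177.34ms (3/7)
5. 709.36ms @ 12/7 + 177.34ms (3/7)
6. 886.7ms @ 15/7 + 177.34ms (3/7)
7. 1064.039ms @ 18/7 + 177.34ms (3/7)
8. 1241.379ms @ 3 + 310.345ms (3/4)
9. 1551.724ms @ 15/4 + 155.172ms (3/8)
10. 1706.897ms @ 33/8 + 155.172ms (3/8)
11. 1862.069ms @ 9/2 + 620.69ms (3/2)
12. 2482.759ms @ 6 + 177.34ms (3/7)
13. 2660.099ms @ 45/7 + 177.34ms (3/7)
14. 2837.438ms @ 48/7 + 177.34ms (3/7)
15. 3014.778ms @ 51/7 + 177.34ms (3/7)
16. 3192.118ms @ 54/7 + 177.34ms (3/7)
17. 3369.458ms @ 57/7 + 266.01ms (9/14)
18. 3635.468ms @ 123/14 + 88.67ms (3/14)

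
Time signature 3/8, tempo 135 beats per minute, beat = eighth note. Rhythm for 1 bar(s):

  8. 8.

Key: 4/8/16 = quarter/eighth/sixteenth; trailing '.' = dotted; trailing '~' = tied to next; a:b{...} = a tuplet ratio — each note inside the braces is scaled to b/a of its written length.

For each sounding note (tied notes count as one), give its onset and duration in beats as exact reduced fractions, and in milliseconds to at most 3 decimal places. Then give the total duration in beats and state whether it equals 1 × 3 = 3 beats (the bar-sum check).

1) 0.0ms=0b +666.667ms=3/2b
2) 666.667ms=3/2b +666.667ms=3/2b
Σ=3b of 3 (135bpm 3/8) — PASS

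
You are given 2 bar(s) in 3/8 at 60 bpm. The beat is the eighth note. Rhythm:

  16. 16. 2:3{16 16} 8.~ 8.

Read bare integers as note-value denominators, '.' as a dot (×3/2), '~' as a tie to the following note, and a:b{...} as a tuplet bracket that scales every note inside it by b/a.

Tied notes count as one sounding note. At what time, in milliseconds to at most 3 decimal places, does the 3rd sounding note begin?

note 3 onset = 3/2b = 1500.0ms

1. 0.0ms @ 0 + 750.0ms (3/4)
2. 750.0ms @ 3/4 + 750.0ms (3/4)
3. 1500.0ms @ 3/2 + 750.0ms (3/4)
4. 2250.0ms @ 9/4 + 750.0ms (3/4)
5. 3000.0ms @ 3 + 3000.0ms (3)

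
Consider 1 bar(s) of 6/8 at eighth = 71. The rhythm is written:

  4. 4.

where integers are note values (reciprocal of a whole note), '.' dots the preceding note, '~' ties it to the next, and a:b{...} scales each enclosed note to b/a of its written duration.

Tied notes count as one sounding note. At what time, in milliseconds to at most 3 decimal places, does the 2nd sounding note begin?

1. 0.0ms @ 0 + 2535.211ms (3)
2. 2535.211ms @ 3 + 2535.211ms (3)

note 2 onset = 3b = 2535.211ms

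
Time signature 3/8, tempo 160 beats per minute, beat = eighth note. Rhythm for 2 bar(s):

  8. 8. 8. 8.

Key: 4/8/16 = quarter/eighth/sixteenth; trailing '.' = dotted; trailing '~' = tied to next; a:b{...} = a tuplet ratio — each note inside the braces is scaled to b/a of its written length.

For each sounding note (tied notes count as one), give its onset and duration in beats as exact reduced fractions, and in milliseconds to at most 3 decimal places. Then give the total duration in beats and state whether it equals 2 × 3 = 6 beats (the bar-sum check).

1) 0.0ms=0b +562.5ms=3/2b
2) 562.5ms=3/2b +562.5ms=3/2b
3) 1125.0ms=3b +562.5ms=3/2b
4) 1687.5ms=9/2b +562.5ms=3/2b
Σ=6b of 6 (160bpm 3/8) — PASS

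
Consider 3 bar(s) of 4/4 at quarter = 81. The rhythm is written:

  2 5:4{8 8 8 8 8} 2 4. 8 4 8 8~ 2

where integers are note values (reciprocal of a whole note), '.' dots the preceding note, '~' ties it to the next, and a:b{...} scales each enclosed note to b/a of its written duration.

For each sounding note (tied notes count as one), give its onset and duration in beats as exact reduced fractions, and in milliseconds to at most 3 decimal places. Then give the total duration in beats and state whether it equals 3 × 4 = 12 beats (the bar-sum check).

1) 0.0ms=0b +1481.481ms=2b
2) 1481.481ms=2b +296.296ms=2/5b
3) 1777.778ms=12/5b +296.296ms=2/5b
4) 2074.074ms=14/5b +296.296ms=2/5b
5) 2370.37ms=16/5b +296.296ms=2/5b
6) 2666.667ms=18/5b +296.296ms=2/5b
7) 2962.963ms=4b +1481.481ms=2b
8) 4444.444ms=6b +1111.111ms=3/2b
9) 5555.556ms=15/2b +370.37ms=1/2b
10) 5925.926ms=8b +740.741ms=1b
11) 6666.667ms=9b +370.37ms=1/2b
12) 7037.037ms=19/2b +1851.852ms=5/2b
Σ=12b of 12 (81bpm 4/4) — PASS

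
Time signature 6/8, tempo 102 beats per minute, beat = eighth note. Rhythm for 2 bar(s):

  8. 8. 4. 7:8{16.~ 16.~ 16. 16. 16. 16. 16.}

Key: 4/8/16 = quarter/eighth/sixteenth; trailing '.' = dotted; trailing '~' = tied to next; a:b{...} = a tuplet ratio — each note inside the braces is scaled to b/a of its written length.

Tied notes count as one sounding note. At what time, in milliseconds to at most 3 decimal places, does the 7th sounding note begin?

1. 0.0ms @ 0 + 882.353ms (3/2)
2. 882.353ms @ 3/2 + 882.353ms (3/2)
3. 1764.706ms @ 3 + 1764.706ms (3)
4. 3529.412ms @ 6 + 1512.605ms (18/7)
5. 5042.017ms @ 60/7 + 504.202ms (6/7)
6. 5546.218ms @ 66/7 + 504.202ms (6/7)
7. 6050.42ms @ 72/7 + 504.202ms (6/7)
8. 6554.622ms @ 78/7 + 504.202ms (6/7)

note 7 onset = 72/7b = 6050.42ms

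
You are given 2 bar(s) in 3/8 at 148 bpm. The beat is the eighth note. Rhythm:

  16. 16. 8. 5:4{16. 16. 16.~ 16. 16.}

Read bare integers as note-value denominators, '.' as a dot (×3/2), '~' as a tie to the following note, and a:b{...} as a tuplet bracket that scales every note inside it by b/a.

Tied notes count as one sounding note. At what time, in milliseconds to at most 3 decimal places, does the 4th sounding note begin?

1. 0.0ms @ 0 + 304.054ms (3/4)
2. 304.054ms @ 3/4 + 304.054ms (3/4)
3. 608.108ms @ 3/2 + 608.108ms (3/2)
4. 1216.216ms @ 3 + 243.243ms (3/5)
5. 1459.459ms @ 18/5 + 243.243ms (3/5)
6. 1702.703ms @ 21/5 + 486.486ms (6/5)
7. 2189.189ms @ 27/5 + 243.243ms (3/5)

note 4 onset = 3b = 1216.216ms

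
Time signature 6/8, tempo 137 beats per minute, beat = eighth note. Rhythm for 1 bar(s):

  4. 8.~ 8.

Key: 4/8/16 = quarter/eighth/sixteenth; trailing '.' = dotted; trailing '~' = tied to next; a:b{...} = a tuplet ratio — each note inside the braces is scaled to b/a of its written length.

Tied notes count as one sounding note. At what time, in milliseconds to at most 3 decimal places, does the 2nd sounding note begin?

note 2 onset = 3b = 1313.869ms

1. 0.0ms @ 0 + 1313.869ms (3)
2. 1313.869ms @ 3 + 1313.869ms (3)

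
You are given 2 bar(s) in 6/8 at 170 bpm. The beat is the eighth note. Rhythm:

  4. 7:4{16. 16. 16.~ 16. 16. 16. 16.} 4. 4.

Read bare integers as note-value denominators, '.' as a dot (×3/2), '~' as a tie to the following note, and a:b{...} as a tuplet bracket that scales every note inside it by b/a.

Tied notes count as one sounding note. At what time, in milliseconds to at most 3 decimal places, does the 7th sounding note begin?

1. 0.0ms @ 0 + 1058.824ms (3)
2. 1058.824ms @ 3 + 151.261ms (3/7)
3. 1210.084ms @ 24/7 + 151.261ms (3/7)
4. 1361.345ms @ 27/7 + 302.521ms (6/7)
5. 1663.866ms @ 33/7 + 151.261ms (3/7)
6. 1815.126ms @ 36/7 + 151.261ms (3/7)
7. 1966.387ms @ 39/7 + 151.261ms (3/7)
8. 2117.647ms @ 6 + 1058.824ms (3)
9. 3176.471ms @ 9 + 1058.824ms (3)

note 7 onset = 39/7b = 1966.387ms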